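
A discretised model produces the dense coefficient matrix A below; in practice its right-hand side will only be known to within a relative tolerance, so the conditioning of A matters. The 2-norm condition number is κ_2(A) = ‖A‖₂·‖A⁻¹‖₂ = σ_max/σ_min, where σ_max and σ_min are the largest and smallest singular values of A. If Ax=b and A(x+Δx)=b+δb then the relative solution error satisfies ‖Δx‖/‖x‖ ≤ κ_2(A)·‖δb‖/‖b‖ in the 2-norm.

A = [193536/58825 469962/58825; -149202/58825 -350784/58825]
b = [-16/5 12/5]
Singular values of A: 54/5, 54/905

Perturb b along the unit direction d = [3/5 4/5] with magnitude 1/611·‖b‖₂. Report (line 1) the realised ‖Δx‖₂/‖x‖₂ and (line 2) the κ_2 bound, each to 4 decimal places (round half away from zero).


0.2962
0.2962

from the listed singular values, σ₁ = 54/5, σ_n = 54/905
κ = σ_max/σ_min = (54/5)/(54/905) = 181.0000
worst-case relative error ≤ 181.0000 × 1/611 = 0.2962
solve Ax = b  →  x = [-0.1425 -0.3419]
2-norm of b is 4.0000; of x, 0.3704
re-solving with b+δb shifts x by Δx of norm 0.1097
dividing the unrounded norms, ‖Δx‖/‖x‖ = 0.2962
so the bound is sharp here: realised error equals the bound


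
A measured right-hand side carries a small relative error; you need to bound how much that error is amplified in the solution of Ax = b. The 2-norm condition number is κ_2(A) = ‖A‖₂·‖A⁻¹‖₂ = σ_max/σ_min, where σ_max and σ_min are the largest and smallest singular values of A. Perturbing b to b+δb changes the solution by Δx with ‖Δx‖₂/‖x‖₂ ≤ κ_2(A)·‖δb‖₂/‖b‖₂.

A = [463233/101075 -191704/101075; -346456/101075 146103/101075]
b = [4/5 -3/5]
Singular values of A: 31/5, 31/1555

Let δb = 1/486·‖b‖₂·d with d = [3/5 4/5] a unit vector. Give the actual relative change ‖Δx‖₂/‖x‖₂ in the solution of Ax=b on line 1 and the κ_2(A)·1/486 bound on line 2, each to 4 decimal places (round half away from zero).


0.6399
0.6399

from the listed singular values, σ₁ = 31/5, σ_n = 31/1555
condition number: (31/5) ÷ (31/1555) = 311.0000
κ_2(A)·‖δb‖/‖b‖ = 0.6399
solve Ax = b  →  x = [0.1489 -0.0620]
2-norm of b is 1.0000; of x, 0.1613
with δb = [0.0012 0.0016], A·Δx = δb → ‖Δx‖ = 0.1032
realised ‖Δx‖/‖x‖ = 0.6399
so the bound is sharp here: realised error equals the bound


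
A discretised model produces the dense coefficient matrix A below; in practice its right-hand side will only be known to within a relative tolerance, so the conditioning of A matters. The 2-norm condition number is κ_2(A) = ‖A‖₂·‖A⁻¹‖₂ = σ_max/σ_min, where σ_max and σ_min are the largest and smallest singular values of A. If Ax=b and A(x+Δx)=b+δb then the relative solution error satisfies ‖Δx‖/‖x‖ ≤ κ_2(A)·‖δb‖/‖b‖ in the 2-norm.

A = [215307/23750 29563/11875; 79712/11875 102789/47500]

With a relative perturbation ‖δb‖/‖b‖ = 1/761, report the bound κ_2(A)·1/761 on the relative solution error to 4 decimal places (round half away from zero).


M = AᵀA = [2870924641/22562500 418475169/11281250; 418475169/11281250 981964561/90250000]. tr(M)=19945061/144400, det(M)=4879681/577600
eigenvalues of AᵀA: λ = (tr ± √(tr²−4·det))/2 = 2209/16, 2209/36100
κ_2(A) = √(λ_max/λ_min) = √((2209/16) / (2209/36100)) = 47.5000
worst-case relative error ≤ 47.5000 × 1/761 = 0.0624

0.0624


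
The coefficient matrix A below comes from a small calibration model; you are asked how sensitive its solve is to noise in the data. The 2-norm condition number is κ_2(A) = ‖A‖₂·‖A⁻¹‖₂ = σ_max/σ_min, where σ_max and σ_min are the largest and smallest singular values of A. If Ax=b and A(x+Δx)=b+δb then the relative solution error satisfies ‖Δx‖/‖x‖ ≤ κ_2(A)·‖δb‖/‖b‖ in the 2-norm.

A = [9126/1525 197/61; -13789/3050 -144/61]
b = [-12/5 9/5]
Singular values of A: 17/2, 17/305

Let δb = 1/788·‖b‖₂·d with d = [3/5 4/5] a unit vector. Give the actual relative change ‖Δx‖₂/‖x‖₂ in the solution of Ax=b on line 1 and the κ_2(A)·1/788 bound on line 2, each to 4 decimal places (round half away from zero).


largest singular value 17/2, smallest 17/305
κ_2(A) = (17/2) / (17/305) = 152.5000
perturbation bound = 152.5000·1/788 = 0.1935
solve Ax = b  →  x = [-0.3114 -0.1661]
‖b‖₂ = 3.0000 and ‖x‖₂ = 0.3529
with δb = [0.0023 0.0030], A·Δx = δb → ‖Δx‖ = 0.0683
relative error = 0.1935
so the bound is sharp here: realised error equals the bound

0.1935
0.1935


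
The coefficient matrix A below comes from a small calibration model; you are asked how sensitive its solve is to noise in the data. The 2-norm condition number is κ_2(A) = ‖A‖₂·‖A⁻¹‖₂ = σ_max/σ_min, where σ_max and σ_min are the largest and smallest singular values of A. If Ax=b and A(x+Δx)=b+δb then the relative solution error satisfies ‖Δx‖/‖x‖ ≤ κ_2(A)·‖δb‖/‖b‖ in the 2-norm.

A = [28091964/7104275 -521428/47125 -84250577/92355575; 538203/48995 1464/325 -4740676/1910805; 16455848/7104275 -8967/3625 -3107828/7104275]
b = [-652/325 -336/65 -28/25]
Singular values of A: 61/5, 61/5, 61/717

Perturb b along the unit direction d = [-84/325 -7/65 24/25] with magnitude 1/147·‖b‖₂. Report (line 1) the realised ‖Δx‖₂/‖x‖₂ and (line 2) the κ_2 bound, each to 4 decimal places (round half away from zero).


0.9755
0.9755

σ_max = 61/5, σ_min = 61/717
κ_2(A) = (61/5) / (61/717) = 143.4000
perturbation bound = 143.4000·1/147 = 0.9755
solve Ax = b  →  x = [-0.4522 0.0113 0.1018]
‖b‖ = 5.6569, ‖x‖ = 0.4637
with δb = [-0.0099 -0.0041 0.0369], A·Δx = δb → ‖Δx‖ = 0.4523
realised ‖Δx‖/‖x‖ = 0.9755
so the bound is sharp here: realised error equals the bound


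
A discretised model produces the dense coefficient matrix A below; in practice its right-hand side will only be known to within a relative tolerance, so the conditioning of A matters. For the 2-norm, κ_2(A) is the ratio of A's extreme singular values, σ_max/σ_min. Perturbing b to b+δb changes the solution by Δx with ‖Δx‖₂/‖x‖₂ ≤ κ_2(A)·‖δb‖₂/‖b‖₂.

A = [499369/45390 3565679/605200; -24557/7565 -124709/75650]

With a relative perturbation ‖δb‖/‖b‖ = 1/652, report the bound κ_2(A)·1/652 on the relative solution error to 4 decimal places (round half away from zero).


0.2621

form AᵀA = [10843162525/82410084 15420708355/219760224; 15420708355/219760224 21935065841/586027264] with trace 3084352921/18249984 and determinant 17850625/18249984
solving λ² − 3084352921/18249984·λ + 17850625/18249984 = 0 gives λ = 169, 105625/18249984
so κ_2 = √(169 / (105625/18249984)) = 170.8800
worst-case relative error ≤ 170.8800 × 1/652 = 0.2621


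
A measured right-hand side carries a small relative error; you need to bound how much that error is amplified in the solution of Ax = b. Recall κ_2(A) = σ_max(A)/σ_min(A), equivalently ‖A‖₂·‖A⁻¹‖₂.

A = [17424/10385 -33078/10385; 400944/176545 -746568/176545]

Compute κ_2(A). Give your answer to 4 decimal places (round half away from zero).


259.6250

M = AᵀA = [9939810816/1246725481 -18635896800/1246725481; -18635896800/1246725481 34942972356/1246725481]. tr(M)=155303748/4313929, det(M)=82944/4313929
solving λ² − 155303748/4313929·λ + 82944/4313929 = 0 gives λ = 36, 2304/4313929
so κ_2 = √(36 / (2304/4313929)) = 259.6250


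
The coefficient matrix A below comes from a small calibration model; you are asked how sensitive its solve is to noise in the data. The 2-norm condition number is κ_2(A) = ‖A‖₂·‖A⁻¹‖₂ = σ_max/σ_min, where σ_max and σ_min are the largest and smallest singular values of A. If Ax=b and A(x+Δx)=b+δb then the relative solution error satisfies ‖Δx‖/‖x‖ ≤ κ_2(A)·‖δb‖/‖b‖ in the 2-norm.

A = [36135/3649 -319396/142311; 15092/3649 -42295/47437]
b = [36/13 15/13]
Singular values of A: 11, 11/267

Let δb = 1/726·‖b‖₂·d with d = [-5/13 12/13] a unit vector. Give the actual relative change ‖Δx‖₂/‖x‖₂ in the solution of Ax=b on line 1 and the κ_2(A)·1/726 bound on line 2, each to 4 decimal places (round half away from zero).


σ_max = 11, σ_min = 11/267
κ = σ_max/σ_min = 11/(11/267) = 267.0000
worst-case relative error ≤ 267.0000 × 1/726 = 0.3678
solve Ax = b  →  x = [0.2661 -0.0599]
‖b‖₂ = 3.0000 and ‖x‖₂ = 0.2727
δb = ε·‖b‖·d = [-0.0016 0.0038]; solving A·Δx = δb gives ‖Δx‖ = 0.1003
relative error = 0.3678
so the bound is sharp here: realised error equals the bound

0.3678
0.3678


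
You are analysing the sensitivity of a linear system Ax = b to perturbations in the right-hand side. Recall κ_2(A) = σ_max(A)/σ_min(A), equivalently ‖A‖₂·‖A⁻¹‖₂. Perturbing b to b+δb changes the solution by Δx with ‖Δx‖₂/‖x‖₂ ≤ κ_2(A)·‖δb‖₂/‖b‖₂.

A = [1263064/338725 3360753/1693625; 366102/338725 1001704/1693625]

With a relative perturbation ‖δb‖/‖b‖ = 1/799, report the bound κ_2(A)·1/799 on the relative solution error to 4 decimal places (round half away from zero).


form AᵀA = [2766978148/183575401 7378515144/917877005; 7378515144/917877005 19676914609/4589385025] with trace 307444181/15880225 and determinant 58564/15880225
char-poly roots: 484/25 and 121/635209
κ = σ_max/σ_min = (22/5)/(11/797) = 318.8000
bound on ‖Δx‖/‖x‖: κ·ε = 318.8000·1/799 = 0.3990

0.3990


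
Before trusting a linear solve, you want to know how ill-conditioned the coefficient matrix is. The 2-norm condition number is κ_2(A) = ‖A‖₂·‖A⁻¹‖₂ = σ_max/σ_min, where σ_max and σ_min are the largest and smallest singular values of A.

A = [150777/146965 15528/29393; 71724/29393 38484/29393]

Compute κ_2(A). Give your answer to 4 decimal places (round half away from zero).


166.2500

AᵀA = [895514841/127803025 95517144/25560605; 95517144/25560605 10190160/5112121]; tr = 3980169/442225, det = 1296/442225
char-poly roots: 9 and 144/442225
κ_2(A) = √(λ_max/λ_min) = √(9 / (144/442225)) = 166.2500


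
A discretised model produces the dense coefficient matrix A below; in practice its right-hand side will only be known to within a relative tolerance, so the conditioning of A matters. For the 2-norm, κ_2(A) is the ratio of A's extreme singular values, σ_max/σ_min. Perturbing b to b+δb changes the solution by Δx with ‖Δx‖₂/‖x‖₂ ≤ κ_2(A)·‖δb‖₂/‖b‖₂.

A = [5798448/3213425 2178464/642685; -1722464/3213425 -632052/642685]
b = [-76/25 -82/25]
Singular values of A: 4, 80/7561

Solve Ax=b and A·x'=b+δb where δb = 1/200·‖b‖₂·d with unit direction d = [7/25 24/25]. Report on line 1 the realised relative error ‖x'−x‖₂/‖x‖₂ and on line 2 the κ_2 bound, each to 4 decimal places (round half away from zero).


0.0056
1.8903

largest singular value 4, smallest 80/7561
condition number: 4 ÷ (80/7561) = 378.0500
perturbation bound = 378.0500·1/200 = 1.8903
solve Ax = b  →  x = [333.3382 -178.3471]
‖b‖ = 4.4721, ‖x‖ = 378.0503
re-solving with b+δb shifts x by Δx of norm 2.1134
realised ‖Δx‖/‖x‖ = 0.0056
realised/bound (from unrounded values) ≈ 0.0030


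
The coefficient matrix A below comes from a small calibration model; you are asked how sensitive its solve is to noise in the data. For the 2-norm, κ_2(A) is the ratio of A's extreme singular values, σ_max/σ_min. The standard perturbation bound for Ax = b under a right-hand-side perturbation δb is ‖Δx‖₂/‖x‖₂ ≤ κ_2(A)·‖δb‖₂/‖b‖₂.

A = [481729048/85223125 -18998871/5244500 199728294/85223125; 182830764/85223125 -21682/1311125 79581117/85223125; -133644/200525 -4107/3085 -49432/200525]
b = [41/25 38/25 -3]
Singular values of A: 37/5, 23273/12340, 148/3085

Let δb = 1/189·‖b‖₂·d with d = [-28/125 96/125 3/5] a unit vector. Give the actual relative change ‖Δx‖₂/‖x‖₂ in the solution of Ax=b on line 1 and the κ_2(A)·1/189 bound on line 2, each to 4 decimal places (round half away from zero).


0.0197
0.8161

largest singular value 37/5, smallest 148/3085
κ_2(A) = (37/5) / (148/3085) = 154.2500
perturbation bound = 154.2500·1/189 = 0.8161
solve Ax = b  →  x = [8.9283 1.2764 -18.8615]
‖b‖₂ = 3.7417 and ‖x‖₂ = 20.9069
re-solving with b+δb shifts x by Δx of norm 0.4127
dividing the unrounded norms, ‖Δx‖/‖x‖ = 0.0197
tightness: 0.0197 against a bound of 0.8161 (unrounded ratio ≈ 0.0242)


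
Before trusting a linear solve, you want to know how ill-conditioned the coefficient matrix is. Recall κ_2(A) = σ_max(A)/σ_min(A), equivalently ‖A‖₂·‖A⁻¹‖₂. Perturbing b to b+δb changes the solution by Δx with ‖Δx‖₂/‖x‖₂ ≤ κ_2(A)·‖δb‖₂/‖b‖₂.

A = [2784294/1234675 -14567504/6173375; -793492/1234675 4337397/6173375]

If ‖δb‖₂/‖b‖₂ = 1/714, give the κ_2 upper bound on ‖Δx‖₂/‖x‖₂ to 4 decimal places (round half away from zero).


0.2385

form AᵀA = [13411076212/2439075769 -70403046084/12195378845; -70403046084/12195378845 369640296841/60976894225] with trace 838189301/72505225 and determinant 334084/72505225
char-poly roots: 289/25 and 1156/2900209
so κ_2 = √((289/25) / (1156/2900209)) = 170.3000
worst-case relative error ≤ 170.3000 × 1/714 = 0.2385


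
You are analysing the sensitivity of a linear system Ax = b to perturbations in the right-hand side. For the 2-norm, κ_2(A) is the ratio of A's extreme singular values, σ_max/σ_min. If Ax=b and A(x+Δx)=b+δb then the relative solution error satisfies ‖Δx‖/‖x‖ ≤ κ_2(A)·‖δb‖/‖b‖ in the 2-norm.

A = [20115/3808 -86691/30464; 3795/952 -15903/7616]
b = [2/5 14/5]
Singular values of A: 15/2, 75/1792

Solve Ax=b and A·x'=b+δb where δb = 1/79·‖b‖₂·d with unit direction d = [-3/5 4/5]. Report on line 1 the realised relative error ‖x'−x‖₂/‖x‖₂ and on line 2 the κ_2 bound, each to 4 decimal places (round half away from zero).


0.0179
2.2684

largest singular value 15/2, smallest 75/1792
κ_2(A) = (15/2) / (75/1792) = 179.2000
worst-case relative error ≤ 179.2000 × 1/79 = 2.2684
solve Ax = b  →  x = [22.7231 42.0392]
2-norm of b is 2.8284; of x, 47.7874
re-solving with b+δb shifts x by Δx of norm 0.8555
relative error = 0.0179
realised/bound (from unrounded values) ≈ 0.0079


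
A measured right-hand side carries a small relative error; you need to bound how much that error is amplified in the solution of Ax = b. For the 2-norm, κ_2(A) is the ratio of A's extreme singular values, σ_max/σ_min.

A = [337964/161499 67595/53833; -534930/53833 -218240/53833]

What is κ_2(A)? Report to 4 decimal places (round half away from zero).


AᵀA = [1599982516/15515721 221935780/5171907; 221935780/5171907 31051625/1723969]; tr = 11120989/91809, det = 1464100/91809
λ_max, λ_min = (11120989/91809 ± √123138726110521/8428892481)/2 = 121, 12100/91809
κ = σ_max/σ_min = 11/(110/303) = 30.3000

30.3000


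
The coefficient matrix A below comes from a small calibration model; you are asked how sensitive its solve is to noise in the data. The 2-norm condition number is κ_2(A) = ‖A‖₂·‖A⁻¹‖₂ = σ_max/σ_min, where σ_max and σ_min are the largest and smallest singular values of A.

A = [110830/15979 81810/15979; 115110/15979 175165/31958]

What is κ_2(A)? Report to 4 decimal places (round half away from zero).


137.7500

M = AᵀA = [30361000/303601 22768875/303601; 22768875/303601 68316625/1214404]. tr(M)=189760625/1214404, det(M)=390625/303601
solving λ² − 189760625/1214404·λ + 390625/303601 = 0 gives λ = 625/4, 2500/303601
κ_2(A) = √(λ_max/λ_min) = √((625/4) / (2500/303601)) = 137.7500


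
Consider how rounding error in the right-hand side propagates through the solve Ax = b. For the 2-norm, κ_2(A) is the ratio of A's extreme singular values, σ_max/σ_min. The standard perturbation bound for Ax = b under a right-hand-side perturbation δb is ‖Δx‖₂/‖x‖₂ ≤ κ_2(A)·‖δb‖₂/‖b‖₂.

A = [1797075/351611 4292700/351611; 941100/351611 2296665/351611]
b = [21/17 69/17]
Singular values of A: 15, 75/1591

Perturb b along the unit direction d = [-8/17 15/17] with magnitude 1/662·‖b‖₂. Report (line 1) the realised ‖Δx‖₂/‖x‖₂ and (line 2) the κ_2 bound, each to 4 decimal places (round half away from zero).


0.0021
0.4807

σ_max = 15, σ_min = 75/1591
κ = σ_max/σ_min = 15/(75/1591) = 318.2000
perturbation bound = 318.2000·1/662 = 0.4807
solve Ax = b  →  x = [-58.6677 24.6615]
‖b‖₂ = 4.2426 and ‖x‖₂ = 63.6403
re-solving with b+δb shifts x by Δx of norm 0.1360
realised ‖Δx‖/‖x‖ = 0.0021
tightness: 0.0021 against a bound of 0.4807 (unrounded ratio ≈ 0.0044)


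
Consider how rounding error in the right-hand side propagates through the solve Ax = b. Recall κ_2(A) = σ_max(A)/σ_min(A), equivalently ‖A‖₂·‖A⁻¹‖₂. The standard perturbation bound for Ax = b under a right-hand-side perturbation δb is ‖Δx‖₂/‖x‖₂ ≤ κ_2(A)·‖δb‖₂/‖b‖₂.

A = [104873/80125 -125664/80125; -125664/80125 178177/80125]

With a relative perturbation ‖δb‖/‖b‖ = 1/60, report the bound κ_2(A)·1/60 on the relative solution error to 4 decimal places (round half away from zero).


0.4273

M = AᵀA = [1071591481/256800625 -1422767808/256800625; -1422767808/256800625 1901539369/256800625]. tr(M)=118925234/10272025, det(M)=83521/410881
eigenvalues of AᵀA: λ = (tr ± √(tr²−4·det))/2 = 289/25, 7225/410881
so κ_2 = √((289/25) / (7225/410881)) = 25.6400
perturbation bound = 25.6400·1/60 = 0.4273


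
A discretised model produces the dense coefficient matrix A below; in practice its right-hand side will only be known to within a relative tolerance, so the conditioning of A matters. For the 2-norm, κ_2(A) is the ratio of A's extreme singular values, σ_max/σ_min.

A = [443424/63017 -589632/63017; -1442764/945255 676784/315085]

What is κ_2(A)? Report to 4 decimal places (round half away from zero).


M = AᵀA = [27556310416/531533025 -12246111296/177177675; -12246111296/177177675 5443000576/59059225]. tr(M)=3061732624/21261321, det(M)=1638400/2362369
λ_max, λ_min = (3061732624/21261321 ± √9372952617126174976/452043770665041)/2 = 144, 102400/21261321
κ_2(A) = √(λ_max/λ_min) = √(144 / (102400/21261321)) = 172.9125

172.9125


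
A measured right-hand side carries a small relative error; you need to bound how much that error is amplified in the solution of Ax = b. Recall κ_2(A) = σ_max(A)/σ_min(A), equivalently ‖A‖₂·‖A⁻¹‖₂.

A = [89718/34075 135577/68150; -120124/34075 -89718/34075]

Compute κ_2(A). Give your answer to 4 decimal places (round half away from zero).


374.8250

AᵀA = [899163796/46444225 674365347/46444225; 674365347/46444225 2023136041/185776900]; tr = 224791649/7431076, det = 12100/1857769
solving λ² − 224791649/7431076·λ + 12100/1857769 = 0 gives λ = 121/4, 400/1857769
κ = σ_max/σ_min = (11/2)/(20/1363) = 374.8250


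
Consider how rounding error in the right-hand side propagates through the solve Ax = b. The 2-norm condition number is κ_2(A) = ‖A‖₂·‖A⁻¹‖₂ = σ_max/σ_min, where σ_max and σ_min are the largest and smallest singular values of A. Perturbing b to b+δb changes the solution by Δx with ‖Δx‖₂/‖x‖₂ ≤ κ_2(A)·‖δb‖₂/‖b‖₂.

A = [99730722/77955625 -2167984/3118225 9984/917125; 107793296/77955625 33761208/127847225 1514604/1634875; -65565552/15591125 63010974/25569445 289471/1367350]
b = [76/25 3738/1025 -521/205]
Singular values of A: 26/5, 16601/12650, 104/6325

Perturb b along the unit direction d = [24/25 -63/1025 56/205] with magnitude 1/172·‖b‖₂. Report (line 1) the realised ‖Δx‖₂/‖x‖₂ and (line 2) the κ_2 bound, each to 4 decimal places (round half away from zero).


largest singular value 26/5, smallest 104/6325
condition number: (26/5) ÷ (104/6325) = 316.2500
κ_2(A)·‖δb‖/‖b‖ = 1.8387
solve Ax = b  →  x = [-40.0289 -76.6888 85.5413]
2-norm of b is 5.3852; of x, 121.6585
δb = ε·‖b‖·d = [0.0301 -0.0019 0.0086]; solving A·Δx = δb gives ‖Δx‖ = 1.9041
realised ‖Δx‖/‖x‖ = 0.0157
tightness: 0.0157 against a bound of 1.8387 (unrounded ratio ≈ 0.0085)

0.0157
1.8387


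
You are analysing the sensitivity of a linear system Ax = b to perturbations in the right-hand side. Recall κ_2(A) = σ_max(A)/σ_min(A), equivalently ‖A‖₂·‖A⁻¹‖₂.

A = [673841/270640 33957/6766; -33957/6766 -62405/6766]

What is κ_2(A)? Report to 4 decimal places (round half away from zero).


63.6800

form AᵀA = [7954969729/253446400 372474333/6336160; 372474333/6336160 8732633/79202] with trace 35899395329/253446400 and determinant 200533921/40551424
solving λ² − 35899395329/253446400·λ + 200533921/40551424 = 0 gives λ = 14161/100, 354025/10137856
κ = σ_max/σ_min = (119/10)/(595/3184) = 63.6800


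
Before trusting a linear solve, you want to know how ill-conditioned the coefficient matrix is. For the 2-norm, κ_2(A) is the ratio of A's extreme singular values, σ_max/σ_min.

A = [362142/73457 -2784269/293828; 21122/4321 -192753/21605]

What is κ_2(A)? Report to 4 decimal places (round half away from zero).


form AᵀA = [309252040/6416089 -5795457723/64160890; -5795457723/64160890 434723713801/2566435600] with trace 1932264809/8880400 and determinant 12117361/2220100
eigenvalues of AᵀA: λ = (tr ± √(tr²−4·det))/2 = 3481/16, 13924/555025
κ_2(A) = √(λ_max/λ_min) = √((3481/16) / (13924/555025)) = 93.1250

93.1250


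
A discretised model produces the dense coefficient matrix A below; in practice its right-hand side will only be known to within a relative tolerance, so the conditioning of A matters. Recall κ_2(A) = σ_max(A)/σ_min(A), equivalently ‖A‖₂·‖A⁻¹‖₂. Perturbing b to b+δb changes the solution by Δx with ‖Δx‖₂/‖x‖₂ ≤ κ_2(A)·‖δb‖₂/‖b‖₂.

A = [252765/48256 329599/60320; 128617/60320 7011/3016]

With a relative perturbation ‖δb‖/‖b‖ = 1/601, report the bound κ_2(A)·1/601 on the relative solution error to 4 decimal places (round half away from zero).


M = AᵀA = [11017342921/344473600 578336283/17223680; 578336283/17223680 759154729/21529600]. tr(M)=5508637/81920, det(M)=2825761/10240000
eigenvalues of AᵀA: λ = (tr ± √(tr²−4·det))/2 = 1681/25, 1681/409600
σ_max=√(1681/25)=(41/5), σ_min=√(1681/409600)=(41/640) → κ = 128.0000
κ_2(A)·‖δb‖/‖b‖ = 0.2130

0.2130


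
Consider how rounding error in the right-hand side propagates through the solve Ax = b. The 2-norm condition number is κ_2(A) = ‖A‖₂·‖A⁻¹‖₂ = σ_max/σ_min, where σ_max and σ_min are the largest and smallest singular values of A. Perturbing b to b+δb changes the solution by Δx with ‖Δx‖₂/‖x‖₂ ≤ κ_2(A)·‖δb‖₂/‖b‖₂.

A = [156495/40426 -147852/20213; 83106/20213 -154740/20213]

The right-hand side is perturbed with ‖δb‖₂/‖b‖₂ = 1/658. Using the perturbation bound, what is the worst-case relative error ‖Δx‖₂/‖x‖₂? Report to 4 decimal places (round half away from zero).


M = AᵀA = [61970409/1943236 -29047410/485809; -29047410/485809 54464544/485809]. tr(M)=968265/6724, det(M)=324/1681
λ_max, λ_min = (968265/6724 ± √937502253009/45212176)/2 = 144, 9/6724
κ_2(A) = √(λ_max/λ_min) = √(144 / (9/6724)) = 328.0000
bound on ‖Δx‖/‖x‖: κ·ε = 328.0000·1/658 = 0.4985

0.4985


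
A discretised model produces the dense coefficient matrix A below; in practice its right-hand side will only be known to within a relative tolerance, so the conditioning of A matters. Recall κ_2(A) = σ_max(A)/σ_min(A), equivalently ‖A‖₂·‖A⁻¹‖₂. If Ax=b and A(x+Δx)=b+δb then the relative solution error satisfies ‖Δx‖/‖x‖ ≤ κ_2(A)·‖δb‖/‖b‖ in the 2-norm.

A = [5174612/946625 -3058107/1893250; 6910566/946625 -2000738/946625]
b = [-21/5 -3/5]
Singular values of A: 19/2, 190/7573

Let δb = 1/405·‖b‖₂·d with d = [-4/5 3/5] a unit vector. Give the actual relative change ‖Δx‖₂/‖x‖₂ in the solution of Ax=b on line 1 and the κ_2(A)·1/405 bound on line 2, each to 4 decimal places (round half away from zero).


from the listed singular values, σ₁ = 19/2, σ_n = 190/7573
κ = σ_max/σ_min = (19/2)/(190/7573) = 378.6500
bound on ‖Δx‖/‖x‖: κ·ε = 378.6500·1/405 = 0.9349
solve Ax = b  →  x = [33.1775 114.8792]
‖b‖ = 4.2426, ‖x‖ = 119.5741
Δx = A⁻¹·δb where δb = 1/405·4.2426·d; ‖Δx‖ = 0.4175
dividing the unrounded norms, ‖Δx‖/‖x‖ = 0.0035
realised/bound (from unrounded values) ≈ 0.0037

0.0035
0.9349


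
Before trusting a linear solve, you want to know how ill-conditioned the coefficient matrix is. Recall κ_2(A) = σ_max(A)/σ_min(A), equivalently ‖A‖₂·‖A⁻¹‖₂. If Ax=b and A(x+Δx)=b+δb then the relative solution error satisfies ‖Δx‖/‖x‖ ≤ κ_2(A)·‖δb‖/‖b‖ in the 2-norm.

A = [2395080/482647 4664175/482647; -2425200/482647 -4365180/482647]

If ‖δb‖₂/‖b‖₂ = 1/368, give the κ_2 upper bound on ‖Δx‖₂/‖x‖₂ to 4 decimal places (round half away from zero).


form AᵀA = [13814510400/276989449 25870995000/276989449; 25870995000/276989449 48524762025/276989449] with trace 215706825/958441 and determinant 12960000/958441
solving λ² − 215706825/958441·λ + 12960000/958441 = 0 gives λ = 225, 57600/958441
so κ_2 = √(225 / (57600/958441)) = 61.1875
κ_2(A)·‖δb‖/‖b‖ = 0.1663

0.1663


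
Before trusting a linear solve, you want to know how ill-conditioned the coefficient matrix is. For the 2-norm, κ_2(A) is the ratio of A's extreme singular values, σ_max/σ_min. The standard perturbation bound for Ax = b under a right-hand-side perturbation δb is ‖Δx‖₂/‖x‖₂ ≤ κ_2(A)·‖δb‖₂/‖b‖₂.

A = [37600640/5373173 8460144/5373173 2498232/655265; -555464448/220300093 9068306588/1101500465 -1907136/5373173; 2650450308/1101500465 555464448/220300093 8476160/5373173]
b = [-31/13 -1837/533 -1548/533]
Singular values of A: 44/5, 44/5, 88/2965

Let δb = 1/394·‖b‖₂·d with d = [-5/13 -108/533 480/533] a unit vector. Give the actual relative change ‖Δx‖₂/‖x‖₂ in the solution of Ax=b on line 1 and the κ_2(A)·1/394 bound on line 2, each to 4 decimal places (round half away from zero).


0.0129
0.7525

σ_max = 44/5, σ_min = 88/2965
κ_2(A) = (44/5) / (88/2965) = 296.5000
worst-case relative error ≤ 296.5000 × 1/394 = 0.7525
solve Ax = b  →  x = [15.2752 2.9710 -29.8897]
‖b‖ = 5.0990, ‖x‖ = 33.6980
re-solving with b+δb shifts x by Δx of norm 0.4360
realised ‖Δx‖/‖x‖ = 0.0129
realised/bound (from unrounded values) ≈ 0.0172


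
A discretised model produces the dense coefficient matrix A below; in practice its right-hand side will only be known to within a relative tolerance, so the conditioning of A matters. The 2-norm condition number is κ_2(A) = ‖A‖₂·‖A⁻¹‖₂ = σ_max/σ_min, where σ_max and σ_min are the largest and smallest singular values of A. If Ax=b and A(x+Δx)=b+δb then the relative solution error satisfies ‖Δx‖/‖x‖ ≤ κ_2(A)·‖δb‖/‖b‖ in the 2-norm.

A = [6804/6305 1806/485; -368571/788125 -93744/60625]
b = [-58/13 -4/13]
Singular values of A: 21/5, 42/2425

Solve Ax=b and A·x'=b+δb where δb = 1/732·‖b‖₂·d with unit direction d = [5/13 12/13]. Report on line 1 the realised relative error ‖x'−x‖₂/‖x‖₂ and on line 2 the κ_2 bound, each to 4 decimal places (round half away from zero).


0.0031
0.3313

largest singular value 21/5, smallest 42/2425
κ_2(A) = (21/5) / (42/2425) = 242.5000
bound on ‖Δx‖/‖x‖: κ·ε = 242.5000·1/732 = 0.3313
solve Ax = b  →  x = [110.5905 -33.2476]
2-norm of b is 4.4721; of x, 115.4801
Δx = A⁻¹·δb where δb = 1/732·4.4721·d; ‖Δx‖ = 0.3527
relative error = 0.0031
so the bound overstates the realised error by a factor of ≈ 108.4530 (computed from the unrounded values)


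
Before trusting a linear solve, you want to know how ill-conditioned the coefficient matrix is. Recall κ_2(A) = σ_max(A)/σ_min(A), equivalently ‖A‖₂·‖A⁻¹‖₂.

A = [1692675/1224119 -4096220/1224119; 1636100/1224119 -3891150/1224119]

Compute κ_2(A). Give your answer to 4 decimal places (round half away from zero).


324.7000

AᵀA = [506903125/137059117 -1216489500/137059117; -1216489500/137059117 2919607300/137059117]; tr = 263577725/10543009, det = 62500/10543009
solving λ² − 263577725/10543009·λ + 62500/10543009 = 0 gives λ = 25, 2500/10543009
κ = σ_max/σ_min = 5/(50/3247) = 324.7000


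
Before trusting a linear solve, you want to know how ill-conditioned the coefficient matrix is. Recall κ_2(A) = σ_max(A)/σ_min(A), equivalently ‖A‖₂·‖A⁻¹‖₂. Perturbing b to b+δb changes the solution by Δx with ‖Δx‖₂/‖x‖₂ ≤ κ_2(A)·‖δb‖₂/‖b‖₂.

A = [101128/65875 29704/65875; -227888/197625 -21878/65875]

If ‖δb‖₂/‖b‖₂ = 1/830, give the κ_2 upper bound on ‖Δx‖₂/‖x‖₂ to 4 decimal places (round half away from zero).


M = AᵀA = [1151798336/312445125 111979616/104148375; 111979616/104148375 10887796/34716125]. tr(M)=9998308/2499561, det(M)=256/2499561
char-poly roots: 4 and 64/2499561
σ_max=√4=2, σ_min=√(64/2499561)=(8/1581) → κ = 395.2500
worst-case relative error ≤ 395.2500 × 1/830 = 0.4762

0.4762


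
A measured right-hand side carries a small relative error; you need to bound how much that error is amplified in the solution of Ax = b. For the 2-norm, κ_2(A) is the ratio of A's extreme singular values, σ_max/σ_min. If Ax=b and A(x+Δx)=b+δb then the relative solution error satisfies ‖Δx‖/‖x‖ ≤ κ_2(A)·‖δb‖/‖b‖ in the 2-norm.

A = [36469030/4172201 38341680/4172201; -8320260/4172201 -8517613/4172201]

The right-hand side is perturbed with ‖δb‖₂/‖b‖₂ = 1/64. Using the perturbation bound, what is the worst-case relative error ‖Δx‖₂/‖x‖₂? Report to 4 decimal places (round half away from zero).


M = AᵀA = [832371728500/10355301121 873975391380/10355301121; 873975391380/10355301121 917688373849/10355301121]. tr(M)=2080927589/12313081, det(M)=2856100/12313081
solving λ² − 2080927589/12313081·λ + 2856100/12313081 = 0 gives λ = 169, 16900/12313081
κ = σ_max/σ_min = 13/(130/3509) = 350.9000
worst-case relative error ≤ 350.9000 × 1/64 = 5.4828

5.4828


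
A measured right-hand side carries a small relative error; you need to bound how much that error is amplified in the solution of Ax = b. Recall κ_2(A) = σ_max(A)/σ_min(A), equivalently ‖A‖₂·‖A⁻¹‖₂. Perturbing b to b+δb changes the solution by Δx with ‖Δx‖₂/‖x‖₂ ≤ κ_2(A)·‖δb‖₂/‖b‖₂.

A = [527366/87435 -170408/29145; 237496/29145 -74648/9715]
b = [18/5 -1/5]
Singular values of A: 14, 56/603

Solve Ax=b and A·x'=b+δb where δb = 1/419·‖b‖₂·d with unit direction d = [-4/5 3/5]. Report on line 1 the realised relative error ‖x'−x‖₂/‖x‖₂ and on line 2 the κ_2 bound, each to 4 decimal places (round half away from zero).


from the listed singular values, σ₁ = 14, σ_n = 56/603
κ = σ_max/σ_min = 14/(56/603) = 150.7500
perturbation bound = 150.7500·1/419 = 0.3598
solve Ax = b  →  x = [-22.1749 -23.4908]
2-norm of b is 3.6056; of x, 32.3039
δb = ε·‖b‖·d = [-0.0069 0.0052]; solving A·Δx = δb gives ‖Δx‖ = 0.0927
realised ‖Δx‖/‖x‖ = 0.0029
tightness: 0.0029 against a bound of 0.3598 (unrounded ratio ≈ 0.0080)

0.0029
0.3598


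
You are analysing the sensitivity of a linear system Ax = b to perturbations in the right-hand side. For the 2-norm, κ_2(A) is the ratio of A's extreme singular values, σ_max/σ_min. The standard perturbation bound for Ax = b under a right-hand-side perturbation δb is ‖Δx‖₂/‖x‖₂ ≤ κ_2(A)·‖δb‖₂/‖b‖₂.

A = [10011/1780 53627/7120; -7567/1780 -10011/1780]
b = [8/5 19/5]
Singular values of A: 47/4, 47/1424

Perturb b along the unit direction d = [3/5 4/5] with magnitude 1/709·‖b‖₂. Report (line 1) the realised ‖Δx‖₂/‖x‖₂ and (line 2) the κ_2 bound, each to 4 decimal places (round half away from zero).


0.0015
0.5021

from the listed singular values, σ₁ = 47/4, σ_n = 47/1424
κ = σ_max/σ_min = (47/4)/(47/1424) = 356.0000
bound on ‖Δx‖/‖x‖: κ·ε = 356.0000·1/709 = 0.5021
solve Ax = b  →  x = [-97.0043 72.6468]
‖b‖₂ = 4.1231 and ‖x‖₂ = 121.1915
Δx = A⁻¹·δb where δb = 1/709·4.1231·d; ‖Δx‖ = 0.1762
realised ‖Δx‖/‖x‖ = 0.0015
realised/bound (from unrounded values) ≈ 0.0029


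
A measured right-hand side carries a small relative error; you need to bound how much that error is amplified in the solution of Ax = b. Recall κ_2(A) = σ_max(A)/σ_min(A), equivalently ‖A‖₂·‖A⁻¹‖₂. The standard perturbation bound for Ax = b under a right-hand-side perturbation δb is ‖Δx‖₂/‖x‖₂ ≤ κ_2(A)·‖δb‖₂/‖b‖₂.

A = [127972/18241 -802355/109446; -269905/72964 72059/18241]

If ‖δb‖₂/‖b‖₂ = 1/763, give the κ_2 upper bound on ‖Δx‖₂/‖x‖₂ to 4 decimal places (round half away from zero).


0.2910

AᵀA = [1158747521/18421264 -912474745/13815948; -912474745/13815948 2874406669/41447844]; tr = 26071765/197136, det = 279841/788544
eigenvalues of AᵀA: λ = (tr ± √(tr²−4·det))/2 = 529/4, 529/197136
κ = σ_max/σ_min = (23/2)/(23/444) = 222.0000
κ_2(A)·‖δb‖/‖b‖ = 0.2910


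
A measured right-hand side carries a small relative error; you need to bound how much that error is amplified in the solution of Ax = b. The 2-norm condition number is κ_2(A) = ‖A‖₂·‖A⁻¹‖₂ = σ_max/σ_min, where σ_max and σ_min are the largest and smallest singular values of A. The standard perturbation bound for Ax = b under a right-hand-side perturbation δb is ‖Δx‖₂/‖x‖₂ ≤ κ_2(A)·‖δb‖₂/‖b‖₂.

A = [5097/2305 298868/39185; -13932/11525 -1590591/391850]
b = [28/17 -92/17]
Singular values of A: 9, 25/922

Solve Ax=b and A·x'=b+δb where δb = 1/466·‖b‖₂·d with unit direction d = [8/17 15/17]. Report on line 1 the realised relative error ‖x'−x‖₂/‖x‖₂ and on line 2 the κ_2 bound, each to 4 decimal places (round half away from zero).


σ_max = 9, σ_min = 25/922
κ_2(A) = 9 / (25/922) = 331.9200
worst-case relative error ≤ 331.9200 × 1/466 = 0.7123
solve Ax = b  →  x = [141.7436 -40.8789]
‖b‖ = 5.6569, ‖x‖ = 147.5207
Δx = A⁻¹·δb where δb = 1/466·5.6569·d; ‖Δx‖ = 0.4477
relative error = 0.0030
so the bound overstates the realised error by a factor of ≈ 234.7039 (computed from the unrounded values)

0.0030
0.7123


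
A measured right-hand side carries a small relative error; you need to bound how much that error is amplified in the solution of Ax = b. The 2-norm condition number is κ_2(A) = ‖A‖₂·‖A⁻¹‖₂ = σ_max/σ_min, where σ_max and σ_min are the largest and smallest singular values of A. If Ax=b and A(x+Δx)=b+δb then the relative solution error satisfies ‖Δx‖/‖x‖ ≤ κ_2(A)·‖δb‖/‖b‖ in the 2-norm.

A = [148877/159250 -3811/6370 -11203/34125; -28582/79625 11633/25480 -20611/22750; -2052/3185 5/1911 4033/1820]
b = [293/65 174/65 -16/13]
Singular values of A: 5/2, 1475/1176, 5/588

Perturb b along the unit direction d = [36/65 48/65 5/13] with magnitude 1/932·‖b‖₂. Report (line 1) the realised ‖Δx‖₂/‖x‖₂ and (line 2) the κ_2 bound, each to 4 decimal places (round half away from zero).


largest singular value 5/2, smallest 5/588
κ = σ_max/σ_min = (5/2)/(5/588) = 294.0000
worst-case relative error ≤ 294.0000 × 1/932 = 0.3155
solve Ax = b  →  x = [272.5110 375.3633 78.2324]
‖b‖₂ = 5.3852 and ‖x‖₂ = 470.4042
δb = ε·‖b‖·d = [0.0032 0.0043 0.0022]; solving A·Δx = δb gives ‖Δx‖ = 0.6795
realised ‖Δx‖/‖x‖ = 0.0014
tightness: 0.0014 against a bound of 0.3155 (unrounded ratio ≈ 0.0046)

0.0014
0.3155


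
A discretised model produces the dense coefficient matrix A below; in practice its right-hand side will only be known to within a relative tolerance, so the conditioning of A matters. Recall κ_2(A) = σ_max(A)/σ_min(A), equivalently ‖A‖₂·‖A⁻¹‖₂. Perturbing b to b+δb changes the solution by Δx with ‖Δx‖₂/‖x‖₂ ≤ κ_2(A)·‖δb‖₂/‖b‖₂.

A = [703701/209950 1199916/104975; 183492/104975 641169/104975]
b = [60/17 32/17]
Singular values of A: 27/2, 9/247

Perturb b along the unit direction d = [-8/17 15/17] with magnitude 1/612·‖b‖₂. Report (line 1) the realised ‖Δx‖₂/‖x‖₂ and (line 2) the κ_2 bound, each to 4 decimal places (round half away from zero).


0.6054
0.6054

σ_max = 27/2, σ_min = 9/247
κ_2(A) = (27/2) / (9/247) = 370.5000
bound on ‖Δx‖/‖x‖: κ·ε = 370.5000·1/612 = 0.6054
solve Ax = b  →  x = [0.0830 0.2844]
‖b‖₂ = 4.0000 and ‖x‖₂ = 0.2963
Δx = A⁻¹·δb where δb = 1/612·4.0000·d; ‖Δx‖ = 0.1794
realised ‖Δx‖/‖x‖ = 0.6054
realised/bound = 1 exactly: the bound is attained for this b and d


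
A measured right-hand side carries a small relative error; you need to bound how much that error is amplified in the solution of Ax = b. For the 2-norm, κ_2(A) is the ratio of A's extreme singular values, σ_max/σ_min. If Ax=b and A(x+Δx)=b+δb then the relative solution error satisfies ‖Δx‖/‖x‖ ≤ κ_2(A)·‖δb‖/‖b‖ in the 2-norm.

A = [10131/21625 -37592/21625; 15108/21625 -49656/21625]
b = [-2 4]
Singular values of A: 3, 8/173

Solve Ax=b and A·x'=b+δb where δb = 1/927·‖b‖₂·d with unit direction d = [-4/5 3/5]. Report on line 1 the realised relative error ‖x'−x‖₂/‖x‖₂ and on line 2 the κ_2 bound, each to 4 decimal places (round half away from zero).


largest singular value 3, smallest 8/173
κ_2(A) = 3 / (8/173) = 64.8750
worst-case relative error ≤ 64.8750 × 1/927 = 0.0700
solve Ax = b  →  x = [83.2267 23.5800]
‖b‖₂ = 4.4721 and ‖x‖₂ = 86.5026
δb = ε·‖b‖·d = [-0.0039 0.0029]; solving A·Δx = δb gives ‖Δx‖ = 0.1043
relative error = 0.0012
realised/bound (from unrounded values) ≈ 0.0172

0.0012
0.0700


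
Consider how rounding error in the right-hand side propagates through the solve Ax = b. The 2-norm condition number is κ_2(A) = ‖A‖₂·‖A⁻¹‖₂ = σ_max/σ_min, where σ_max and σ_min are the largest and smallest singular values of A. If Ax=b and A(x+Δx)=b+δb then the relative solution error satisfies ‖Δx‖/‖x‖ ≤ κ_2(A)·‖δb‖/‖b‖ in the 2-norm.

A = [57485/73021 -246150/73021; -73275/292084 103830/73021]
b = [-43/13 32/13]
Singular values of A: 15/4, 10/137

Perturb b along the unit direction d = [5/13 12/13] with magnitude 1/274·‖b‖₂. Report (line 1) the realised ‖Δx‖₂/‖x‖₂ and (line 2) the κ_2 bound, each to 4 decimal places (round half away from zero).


from the listed singular values, σ₁ = 15/4, σ_n = 10/137
condition number: (15/4) ÷ (10/137) = 51.3750
worst-case relative error ≤ 51.3750 × 1/274 = 0.1875
solve Ax = b  →  x = [13.1317 4.0480]
2-norm of b is 4.1231; of x, 13.7415
re-solving with b+δb shifts x by Δx of norm 0.2062
realised ‖Δx‖/‖x‖ = 0.0150
realised/bound (from unrounded values) ≈ 0.0800

0.0150
0.1875


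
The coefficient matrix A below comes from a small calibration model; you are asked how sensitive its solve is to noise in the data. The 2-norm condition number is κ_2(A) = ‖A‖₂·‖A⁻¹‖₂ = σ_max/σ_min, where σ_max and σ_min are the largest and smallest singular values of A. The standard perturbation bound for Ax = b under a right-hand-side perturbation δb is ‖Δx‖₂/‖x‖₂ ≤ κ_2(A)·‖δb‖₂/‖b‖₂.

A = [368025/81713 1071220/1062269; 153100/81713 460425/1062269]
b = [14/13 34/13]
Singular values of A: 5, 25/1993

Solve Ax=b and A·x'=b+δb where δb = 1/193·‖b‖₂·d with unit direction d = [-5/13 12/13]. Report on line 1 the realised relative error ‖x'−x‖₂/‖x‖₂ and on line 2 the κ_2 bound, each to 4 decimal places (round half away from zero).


from the listed singular values, σ₁ = 5, σ_n = 25/1993
κ_2(A) = 5 / (25/1993) = 398.6000
perturbation bound = 398.6000·1/193 = 2.0653
solve Ax = b  →  x = [-34.6088 155.6390]
2-norm of b is 2.8284; of x, 159.4405
with δb = [-0.0056 0.0135], A·Δx = δb → ‖Δx‖ = 1.1683
relative error = 0.0073
so the bound overstates the realised error by a factor of ≈ 281.8536 (computed from the unrounded values)

0.0073
2.0653
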